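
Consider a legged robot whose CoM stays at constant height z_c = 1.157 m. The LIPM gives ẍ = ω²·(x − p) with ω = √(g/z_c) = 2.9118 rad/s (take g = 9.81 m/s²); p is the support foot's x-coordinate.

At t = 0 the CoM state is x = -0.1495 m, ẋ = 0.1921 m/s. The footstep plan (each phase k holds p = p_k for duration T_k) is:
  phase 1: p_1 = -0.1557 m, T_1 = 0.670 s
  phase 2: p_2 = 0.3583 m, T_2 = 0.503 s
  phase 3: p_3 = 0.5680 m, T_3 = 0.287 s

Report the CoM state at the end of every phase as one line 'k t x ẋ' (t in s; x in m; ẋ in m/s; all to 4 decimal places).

phase 1: p=-0.1557, T=0.670, ωT=1.950906, cosh=3.588602, sinh=3.446457; start (x,ẋ)=(-0.149500, 0.192100) → end (x,ẋ)=(0.093922, 0.751590)
phase 2: p=0.3583, T=0.503, ωT=1.464635, cosh=2.278564, sinh=2.047402; start (x,ẋ)=(0.093922, 0.751590) → end (x,ẋ)=(0.284371, 0.136424)
phase 3: p=0.5680, T=0.287, ωT=0.835687, cosh=1.369987, sinh=0.936410; start (x,ẋ)=(0.284371, 0.136424) → end (x,ẋ)=(0.223305, -0.586455)

1 0.6700 0.0939 0.7516
2 1.1730 0.2844 0.1364
3 1.4600 0.2233 -0.5865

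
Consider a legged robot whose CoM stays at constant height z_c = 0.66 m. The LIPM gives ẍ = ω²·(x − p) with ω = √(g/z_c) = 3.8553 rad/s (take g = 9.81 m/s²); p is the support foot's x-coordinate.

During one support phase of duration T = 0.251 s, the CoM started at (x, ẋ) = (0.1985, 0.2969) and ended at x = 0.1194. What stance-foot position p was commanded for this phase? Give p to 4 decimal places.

ωT = 3.8553·0.251 = 0.967680; cosh(ωT) = 1.505898, sinh(ωT) = 1.125934
x(T) = p + (x₀−p)·cosh(ωT) + (ẋ₀/ω)·sinh(ωT) ⇒ p·(1 − cosh) = x(T) − x₀·cosh − (ẋ₀/ω)·sinh
numerator   = 0.1194 − (0.1985)·1.505898 − (0.2969/3.8553)·1.125934 = -0.266230
denominator = 1 − 1.505898 = -0.505898
p = -0.266230 / -0.505898 = 0.5263

p = 0.5263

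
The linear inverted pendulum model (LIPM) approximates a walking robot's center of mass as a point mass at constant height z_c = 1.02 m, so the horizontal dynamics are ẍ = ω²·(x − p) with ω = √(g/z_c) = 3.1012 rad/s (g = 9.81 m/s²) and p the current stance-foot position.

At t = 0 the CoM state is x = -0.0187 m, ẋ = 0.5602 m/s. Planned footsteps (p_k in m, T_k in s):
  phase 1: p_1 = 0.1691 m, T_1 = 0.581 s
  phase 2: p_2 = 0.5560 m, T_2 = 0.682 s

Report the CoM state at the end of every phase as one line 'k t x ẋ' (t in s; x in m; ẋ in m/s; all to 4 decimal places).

1 0.5810 0.1170 0.0270
2 1.2630 -1.2545 -5.4473

phase 1: p=0.1691, T=0.581, ωT=1.801797, cosh=3.112766, sinh=2.947764; start (x,ẋ)=(-0.018700, 0.560200) → end (x,ẋ)=(0.117006, 0.026978)
phase 2: p=0.5560, T=0.682, ωT=2.115018, cosh=4.205185, sinh=4.084554; start (x,ẋ)=(0.117006, 0.026978) → end (x,ẋ)=(-1.254519, -5.447299)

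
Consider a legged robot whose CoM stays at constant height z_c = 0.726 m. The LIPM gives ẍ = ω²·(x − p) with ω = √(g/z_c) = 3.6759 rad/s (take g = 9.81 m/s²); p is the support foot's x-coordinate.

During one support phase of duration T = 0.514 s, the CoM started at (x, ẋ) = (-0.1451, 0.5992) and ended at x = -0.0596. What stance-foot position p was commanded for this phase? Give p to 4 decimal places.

p = 0.0401

ωT = 3.6759·0.514 = 1.889413; cosh(ωT) = 3.383321, sinh(ωT) = 3.232161
x(T) = p + (x₀−p)·cosh(ωT) + (ẋ₀/ω)·sinh(ωT) ⇒ p·(1 − cosh) = x(T) − x₀·cosh − (ẋ₀/ω)·sinh
numerator   = -0.0596 − (-0.1451)·3.383321 − (0.5992/3.6759)·3.232161 = -0.095547
denominator = 1 − 3.383321 = -2.383321
p = -0.095547 / -2.383321 = 0.0401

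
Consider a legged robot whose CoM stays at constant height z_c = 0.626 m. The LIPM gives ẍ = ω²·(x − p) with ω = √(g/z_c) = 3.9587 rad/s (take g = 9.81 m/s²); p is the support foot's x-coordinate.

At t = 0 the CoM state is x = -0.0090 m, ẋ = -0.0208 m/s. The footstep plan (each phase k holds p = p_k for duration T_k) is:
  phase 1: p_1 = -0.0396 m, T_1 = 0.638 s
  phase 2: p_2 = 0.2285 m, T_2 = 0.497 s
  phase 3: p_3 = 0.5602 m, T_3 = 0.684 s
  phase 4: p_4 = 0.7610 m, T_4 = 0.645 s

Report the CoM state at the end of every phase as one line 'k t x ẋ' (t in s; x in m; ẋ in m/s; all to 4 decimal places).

1 0.6380 0.1202 0.6214
2 1.1350 0.3841 0.7628
3 1.8190 0.6724 0.5417
4 2.4640 1.0625 1.2628

phase 1: p=-0.0396, T=0.638, ωT=2.525651, cosh=6.289515, sinh=6.209509; start (x,ẋ)=(-0.009000, -0.020800) → end (x,ẋ)=(0.120233, 0.621375)
phase 2: p=0.2285, T=0.497, ωT=1.967474, cosh=3.646198, sinh=3.506388; start (x,ẋ)=(0.120233, 0.621375) → end (x,ẋ)=(0.384114, 0.762826)
phase 3: p=0.5602, T=0.684, ωT=2.707751, cosh=7.531098, sinh=7.464412; start (x,ẋ)=(0.384114, 0.762826) → end (x,ẋ)=(0.672445, 0.541701)
phase 4: p=0.7610, T=0.645, ωT=2.553361, cosh=6.464023, sinh=6.386204; start (x,ẋ)=(0.672445, 0.541701) → end (x,ẋ)=(1.062455, 1.262804)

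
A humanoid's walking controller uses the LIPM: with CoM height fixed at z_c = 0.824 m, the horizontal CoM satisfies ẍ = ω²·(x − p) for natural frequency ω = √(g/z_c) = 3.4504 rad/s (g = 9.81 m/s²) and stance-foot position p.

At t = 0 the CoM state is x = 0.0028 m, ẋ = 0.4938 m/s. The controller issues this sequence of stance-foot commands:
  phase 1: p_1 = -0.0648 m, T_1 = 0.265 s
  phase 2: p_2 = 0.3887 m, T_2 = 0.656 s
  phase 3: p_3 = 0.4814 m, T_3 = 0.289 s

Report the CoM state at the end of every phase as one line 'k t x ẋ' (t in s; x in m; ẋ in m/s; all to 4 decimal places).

phase 1: p=-0.0648, T=0.265, ωT=0.914356, cosh=1.447971, sinh=1.047197; start (x,ẋ)=(0.002800, 0.493800) → end (x,ẋ)=(0.182951, 0.959264)
phase 2: p=0.3887, T=0.656, ωT=2.263462, cosh=4.860158, sinh=4.756169; start (x,ẋ)=(0.182951, 0.959264) → end (x,ẋ)=(0.711015, 1.285695)
phase 3: p=0.4814, T=0.289, ωT=0.997166, cosh=1.539756, sinh=1.170832; start (x,ẋ)=(0.711015, 1.285695) → end (x,ẋ)=(1.271229, 2.907265)

1 0.2650 0.1830 0.9593
2 0.9210 0.7110 1.2857
3 1.2100 1.2712 2.9073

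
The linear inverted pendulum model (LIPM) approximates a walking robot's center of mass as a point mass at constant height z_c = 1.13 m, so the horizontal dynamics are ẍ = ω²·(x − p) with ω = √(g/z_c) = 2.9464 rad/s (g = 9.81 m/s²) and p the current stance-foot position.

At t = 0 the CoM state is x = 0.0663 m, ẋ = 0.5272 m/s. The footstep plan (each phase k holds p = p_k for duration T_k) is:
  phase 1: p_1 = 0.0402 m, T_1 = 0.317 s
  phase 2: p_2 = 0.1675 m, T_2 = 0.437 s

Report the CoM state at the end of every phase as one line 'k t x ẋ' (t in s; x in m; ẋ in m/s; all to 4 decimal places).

phase 1: p=0.0402, T=0.317, ωT=0.934009, cosh=1.468833, sinh=1.075857; start (x,ẋ)=(0.066300, 0.527200) → end (x,ẋ)=(0.271040, 0.857103)
phase 2: p=0.1675, T=0.437, ωT=1.287577, cosh=1.949966, sinh=1.674028; start (x,ẋ)=(0.271040, 0.857103) → end (x,ẋ)=(0.856371, 2.182018)

1 0.3170 0.2710 0.8571
2 0.7540 0.8564 2.1820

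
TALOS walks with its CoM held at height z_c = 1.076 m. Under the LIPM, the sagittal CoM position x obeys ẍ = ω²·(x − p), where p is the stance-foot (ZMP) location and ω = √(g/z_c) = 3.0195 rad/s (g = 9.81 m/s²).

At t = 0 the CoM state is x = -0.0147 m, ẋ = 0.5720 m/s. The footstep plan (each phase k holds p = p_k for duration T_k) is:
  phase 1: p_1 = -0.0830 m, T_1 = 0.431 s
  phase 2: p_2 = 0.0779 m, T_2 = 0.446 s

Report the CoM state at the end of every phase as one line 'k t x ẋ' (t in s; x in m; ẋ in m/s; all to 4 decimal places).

1 0.4310 0.3740 1.4796
2 0.8770 1.5639 4.6393

phase 1: p=-0.0830, T=0.431, ωT=1.301404, cosh=1.973302, sinh=1.701152; start (x,ẋ)=(-0.014700, 0.572000) → end (x,ẋ)=(0.374035, 1.479560)
phase 2: p=0.0779, T=0.446, ωT=1.346697, cosh=2.052402, sinh=1.792304; start (x,ẋ)=(0.374035, 1.479560) → end (x,ẋ)=(1.563920, 4.639293)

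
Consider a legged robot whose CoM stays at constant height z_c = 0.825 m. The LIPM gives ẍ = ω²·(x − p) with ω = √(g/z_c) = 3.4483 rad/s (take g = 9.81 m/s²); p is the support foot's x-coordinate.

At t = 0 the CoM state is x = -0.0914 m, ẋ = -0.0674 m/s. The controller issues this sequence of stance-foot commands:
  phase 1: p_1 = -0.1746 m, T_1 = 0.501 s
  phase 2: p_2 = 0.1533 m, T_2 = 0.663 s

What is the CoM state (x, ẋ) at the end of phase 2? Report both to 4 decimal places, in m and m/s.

x = 0.2866, ẋ = 0.5680

phase 1: p=-0.1746, T=0.501, ωT=1.727598, cosh=2.902417, sinh=2.724706; start (x,ẋ)=(-0.091400, -0.067400) → end (x,ẋ)=(0.013624, 0.586091)
phase 2: p=0.1533, T=0.663, ωT=2.286223, cosh=4.969680, sinh=4.868030; start (x,ẋ)=(0.013624, 0.586091) → end (x,ẋ)=(0.286553, 0.568031)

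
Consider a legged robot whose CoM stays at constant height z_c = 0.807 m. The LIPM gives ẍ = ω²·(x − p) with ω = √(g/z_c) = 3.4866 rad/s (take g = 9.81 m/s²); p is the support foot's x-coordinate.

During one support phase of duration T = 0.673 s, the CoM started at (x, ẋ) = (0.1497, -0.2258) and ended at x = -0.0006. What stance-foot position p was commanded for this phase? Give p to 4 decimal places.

p = 0.1064

ωT = 3.4866·0.673 = 2.346482; cosh(ωT) = 5.272225, sinh(ωT) = 5.176519
x(T) = p + (x₀−p)·cosh(ωT) + (ẋ₀/ω)·sinh(ωT) ⇒ p·(1 − cosh) = x(T) − x₀·cosh − (ẋ₀/ω)·sinh
numerator   = -0.0006 − (0.1497)·5.272225 − (-0.2258/3.4866)·5.176519 = -0.454609
denominator = 1 − 5.272225 = -4.272225
p = -0.454609 / -4.272225 = 0.1064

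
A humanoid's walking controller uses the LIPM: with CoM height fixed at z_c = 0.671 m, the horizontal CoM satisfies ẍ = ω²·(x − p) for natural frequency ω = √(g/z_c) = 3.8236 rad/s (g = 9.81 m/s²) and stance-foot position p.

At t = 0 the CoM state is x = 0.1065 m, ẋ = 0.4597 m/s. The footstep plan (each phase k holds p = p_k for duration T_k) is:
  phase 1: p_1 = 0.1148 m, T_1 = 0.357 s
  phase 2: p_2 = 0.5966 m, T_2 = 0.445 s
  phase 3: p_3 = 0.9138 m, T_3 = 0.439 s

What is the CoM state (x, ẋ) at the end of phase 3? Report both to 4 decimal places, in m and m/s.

x = -0.6134, ẋ = -5.5459

phase 1: p=0.1148, T=0.357, ωT=1.365025, cosh=2.085598, sinh=1.830224; start (x,ẋ)=(0.106500, 0.459700) → end (x,ẋ)=(0.317532, 0.900666)
phase 2: p=0.5966, T=0.445, ωT=1.701502, cosh=2.832292, sinh=2.649883; start (x,ẋ)=(0.317532, 0.900666) → end (x,ẋ)=(0.430389, -0.276596)
phase 3: p=0.9138, T=0.439, ωT=1.678560, cosh=2.772240, sinh=2.585597; start (x,ẋ)=(0.430389, -0.276596) → end (x,ẋ)=(-0.613371, -5.545932)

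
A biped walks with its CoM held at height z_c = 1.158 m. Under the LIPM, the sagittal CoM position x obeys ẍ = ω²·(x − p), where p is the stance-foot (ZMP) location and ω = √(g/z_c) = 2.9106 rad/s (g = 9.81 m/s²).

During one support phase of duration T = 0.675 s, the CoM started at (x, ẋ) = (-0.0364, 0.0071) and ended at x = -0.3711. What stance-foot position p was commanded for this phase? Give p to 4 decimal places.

p = 0.0938

ωT = 2.9106·0.675 = 1.964655; cosh(ωT) = 3.636328, sinh(ωT) = 3.496124
x(T) = p + (x₀−p)·cosh(ωT) + (ẋ₀/ω)·sinh(ωT) ⇒ p·(1 − cosh) = x(T) − x₀·cosh − (ẋ₀/ω)·sinh
numerator   = -0.3711 − (-0.0364)·3.636328 − (0.0071/2.9106)·3.496124 = -0.247266
denominator = 1 − 3.636328 = -2.636328
p = -0.247266 / -2.636328 = 0.0938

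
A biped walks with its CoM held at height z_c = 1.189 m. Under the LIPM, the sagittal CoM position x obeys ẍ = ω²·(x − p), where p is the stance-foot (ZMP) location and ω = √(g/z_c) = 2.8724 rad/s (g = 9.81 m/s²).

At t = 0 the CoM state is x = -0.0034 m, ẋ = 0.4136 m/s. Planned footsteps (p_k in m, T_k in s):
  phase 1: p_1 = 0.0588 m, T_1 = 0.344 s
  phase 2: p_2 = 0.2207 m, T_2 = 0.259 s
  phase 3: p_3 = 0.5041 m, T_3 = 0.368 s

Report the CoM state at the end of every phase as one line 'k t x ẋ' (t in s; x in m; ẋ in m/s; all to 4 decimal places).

phase 1: p=0.0588, T=0.344, ωT=0.988106, cosh=1.529211, sinh=1.156930; start (x,ẋ)=(-0.003400, 0.413600) → end (x,ẋ)=(0.130271, 0.425781)
phase 2: p=0.2207, T=0.259, ωT=0.743952, cosh=1.289733, sinh=0.814501; start (x,ẋ)=(0.130271, 0.425781) → end (x,ẋ)=(0.224805, 0.337578)
phase 3: p=0.5041, T=0.368, ωT=1.057043, cosh=1.612665, sinh=1.265184; start (x,ẋ)=(0.224805, 0.337578) → end (x,ẋ)=(0.202381, -0.470589)

1 0.3440 0.1303 0.4258
2 0.6030 0.2248 0.3376
3 0.9710 0.2024 -0.4706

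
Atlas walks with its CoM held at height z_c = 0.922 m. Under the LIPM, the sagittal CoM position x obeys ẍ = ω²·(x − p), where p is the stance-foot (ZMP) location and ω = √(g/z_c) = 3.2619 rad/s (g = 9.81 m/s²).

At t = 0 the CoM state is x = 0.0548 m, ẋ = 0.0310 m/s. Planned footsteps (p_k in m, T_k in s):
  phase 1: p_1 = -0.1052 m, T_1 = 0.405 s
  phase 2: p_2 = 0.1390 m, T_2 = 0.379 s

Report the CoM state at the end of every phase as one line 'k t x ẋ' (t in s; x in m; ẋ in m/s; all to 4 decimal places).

phase 1: p=-0.1052, T=0.405, ωT=1.321069, cosh=2.007138, sinh=1.740289; start (x,ẋ)=(0.054800, 0.031000) → end (x,ẋ)=(0.232481, 0.970485)
phase 2: p=0.1390, T=0.379, ωT=1.236260, cosh=1.866591, sinh=1.576123; start (x,ẋ)=(0.232481, 0.970485) → end (x,ẋ)=(0.782421, 2.292100)

1 0.4050 0.2325 0.9705
2 0.7840 0.7824 2.2921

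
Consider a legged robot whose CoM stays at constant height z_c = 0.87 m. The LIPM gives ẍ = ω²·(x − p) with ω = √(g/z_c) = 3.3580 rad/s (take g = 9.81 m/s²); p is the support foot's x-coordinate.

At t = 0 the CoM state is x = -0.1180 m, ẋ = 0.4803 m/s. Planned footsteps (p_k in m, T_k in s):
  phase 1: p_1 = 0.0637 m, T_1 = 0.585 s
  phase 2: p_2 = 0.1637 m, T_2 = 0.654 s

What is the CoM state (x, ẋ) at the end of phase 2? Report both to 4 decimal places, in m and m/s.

phase 1: p=0.0637, T=0.585, ωT=1.964430, cosh=3.635541, sinh=3.495306; start (x,ẋ)=(-0.118000, 0.480300) → end (x,ẋ)=(-0.096939, -0.386505)
phase 2: p=0.1637, T=0.654, ωT=2.196132, cosh=4.550702, sinh=4.439470; start (x,ẋ)=(-0.096939, -0.386505) → end (x,ẋ)=(-1.533372, -5.644406)

x = -1.5334, ẋ = -5.6444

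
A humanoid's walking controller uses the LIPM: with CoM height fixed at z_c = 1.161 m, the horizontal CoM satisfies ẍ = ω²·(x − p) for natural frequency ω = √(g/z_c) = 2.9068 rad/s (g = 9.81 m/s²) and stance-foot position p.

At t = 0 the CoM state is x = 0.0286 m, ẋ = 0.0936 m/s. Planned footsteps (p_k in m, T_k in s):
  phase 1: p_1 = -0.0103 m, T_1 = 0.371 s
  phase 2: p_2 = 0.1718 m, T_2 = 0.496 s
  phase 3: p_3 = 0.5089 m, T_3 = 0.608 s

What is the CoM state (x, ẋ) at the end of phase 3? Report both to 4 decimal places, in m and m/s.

x = -0.1770, ẋ = -1.8052

phase 1: p=-0.0103, T=0.371, ωT=1.078423, cosh=1.640085, sinh=1.299954; start (x,ẋ)=(0.028600, 0.093600) → end (x,ẋ)=(0.095358, 0.300504)
phase 2: p=0.1718, T=0.496, ωT=1.441773, cosh=2.232347, sinh=1.995838; start (x,ẋ)=(0.095358, 0.300504) → end (x,ẋ)=(0.207484, 0.227351)
phase 3: p=0.5089, T=0.608, ωT=1.767334, cosh=3.013006, sinh=2.842219; start (x,ẋ)=(0.207484, 0.227351) → end (x,ẋ)=(-0.176967, -1.805212)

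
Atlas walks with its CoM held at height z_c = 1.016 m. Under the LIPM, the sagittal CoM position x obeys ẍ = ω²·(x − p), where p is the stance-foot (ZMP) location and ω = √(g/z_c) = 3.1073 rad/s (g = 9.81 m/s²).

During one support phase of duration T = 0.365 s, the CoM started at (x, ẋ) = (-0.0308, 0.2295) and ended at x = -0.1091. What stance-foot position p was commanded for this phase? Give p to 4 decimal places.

p = 0.2226

ωT = 3.1073·0.365 = 1.134165; cosh(ωT) = 1.715133, sinh(ωT) = 1.393442
x(T) = p + (x₀−p)·cosh(ωT) + (ẋ₀/ω)·sinh(ωT) ⇒ p·(1 − cosh) = x(T) − x₀·cosh − (ẋ₀/ω)·sinh
numerator   = -0.1091 − (-0.0308)·1.715133 − (0.2295/3.1073)·1.393442 = -0.159191
denominator = 1 − 1.715133 = -0.715133
p = -0.159191 / -0.715133 = 0.2226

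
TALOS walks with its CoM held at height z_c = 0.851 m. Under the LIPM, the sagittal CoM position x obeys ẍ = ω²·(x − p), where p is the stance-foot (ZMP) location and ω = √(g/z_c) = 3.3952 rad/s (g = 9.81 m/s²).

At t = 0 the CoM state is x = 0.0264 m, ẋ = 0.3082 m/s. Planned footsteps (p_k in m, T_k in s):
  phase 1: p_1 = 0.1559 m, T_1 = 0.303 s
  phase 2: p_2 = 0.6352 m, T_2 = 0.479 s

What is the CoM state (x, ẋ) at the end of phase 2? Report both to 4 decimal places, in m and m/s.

phase 1: p=0.1559, T=0.303, ωT=1.028746, cosh=1.577505, sinh=1.220050; start (x,ẋ)=(0.026400, 0.308200) → end (x,ẋ)=(0.062363, -0.050243)
phase 2: p=0.6352, T=0.479, ωT=1.626301, cosh=2.640843, sinh=2.444187; start (x,ẋ)=(0.062363, -0.050243) → end (x,ẋ)=(-0.913741, -4.886369)

x = -0.9137, ẋ = -4.8864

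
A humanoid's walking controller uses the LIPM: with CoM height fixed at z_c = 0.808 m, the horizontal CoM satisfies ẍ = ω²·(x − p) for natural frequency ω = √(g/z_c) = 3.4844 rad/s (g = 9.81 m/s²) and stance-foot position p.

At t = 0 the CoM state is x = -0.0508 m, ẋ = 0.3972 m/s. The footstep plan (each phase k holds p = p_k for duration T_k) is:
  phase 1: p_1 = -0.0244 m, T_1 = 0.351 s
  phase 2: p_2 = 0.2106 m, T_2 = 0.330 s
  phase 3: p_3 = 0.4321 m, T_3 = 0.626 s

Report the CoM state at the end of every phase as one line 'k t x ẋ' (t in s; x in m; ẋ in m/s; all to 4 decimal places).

phase 1: p=-0.0244, T=0.351, ωT=1.223024, cosh=1.845893, sinh=1.551554; start (x,ẋ)=(-0.050800, 0.397200) → end (x,ẋ)=(0.103736, 0.590464)
phase 2: p=0.2106, T=0.330, ωT=1.149852, cosh=1.737205, sinh=1.420521; start (x,ẋ)=(0.103736, 0.590464) → end (x,ẋ)=(0.265676, 0.496816)
phase 3: p=0.4321, T=0.626, ωT=2.181234, cosh=4.485067, sinh=4.372165; start (x,ẋ)=(0.265676, 0.496816) → end (x,ẋ)=(0.309073, -0.307113)

1 0.3510 0.1037 0.5905
2 0.6810 0.2657 0.4968
3 1.3070 0.3091 -0.3071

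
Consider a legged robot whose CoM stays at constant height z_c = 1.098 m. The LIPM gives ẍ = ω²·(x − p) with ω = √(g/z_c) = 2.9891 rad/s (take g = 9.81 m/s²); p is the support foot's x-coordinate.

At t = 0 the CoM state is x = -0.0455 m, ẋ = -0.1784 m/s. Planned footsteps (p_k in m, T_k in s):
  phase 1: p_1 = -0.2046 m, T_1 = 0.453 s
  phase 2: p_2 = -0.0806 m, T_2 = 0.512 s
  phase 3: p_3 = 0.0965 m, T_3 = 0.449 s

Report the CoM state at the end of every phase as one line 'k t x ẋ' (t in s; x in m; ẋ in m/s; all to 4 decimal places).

phase 1: p=-0.2046, T=0.453, ωT=1.354062, cosh=2.065658, sinh=1.807469; start (x,ẋ)=(-0.045500, -0.178400) → end (x,ẋ)=(0.016170, 0.491057)
phase 2: p=-0.0806, T=0.512, ωT=1.530419, cosh=2.418279, sinh=2.201834; start (x,ẋ)=(0.016170, 0.491057) → end (x,ẋ)=(0.515140, 1.824406)
phase 3: p=0.0965, T=0.449, ωT=1.342106, cosh=2.044195, sinh=1.782900; start (x,ẋ)=(0.515140, 1.824406) → end (x,ẋ)=(2.040480, 5.960485)

1 0.4530 0.0162 0.4911
2 0.9650 0.5151 1.8244
3 1.4140 2.0405 5.9605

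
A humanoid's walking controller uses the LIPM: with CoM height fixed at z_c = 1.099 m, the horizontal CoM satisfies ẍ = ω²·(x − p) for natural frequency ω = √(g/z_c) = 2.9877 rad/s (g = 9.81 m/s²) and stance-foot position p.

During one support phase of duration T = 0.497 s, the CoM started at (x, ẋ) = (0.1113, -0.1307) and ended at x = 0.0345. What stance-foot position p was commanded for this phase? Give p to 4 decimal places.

p = 0.1001

ωT = 2.9877·0.497 = 1.484887; cosh(ωT) = 2.320497, sinh(ωT) = 2.093969
x(T) = p + (x₀−p)·cosh(ωT) + (ẋ₀/ω)·sinh(ωT) ⇒ p·(1 − cosh) = x(T) − x₀·cosh − (ẋ₀/ω)·sinh
numerator   = 0.0345 − (0.1113)·2.320497 − (-0.1307/2.9877)·2.093969 = -0.132168
denominator = 1 − 2.320497 = -1.320497
p = -0.132168 / -1.320497 = 0.1001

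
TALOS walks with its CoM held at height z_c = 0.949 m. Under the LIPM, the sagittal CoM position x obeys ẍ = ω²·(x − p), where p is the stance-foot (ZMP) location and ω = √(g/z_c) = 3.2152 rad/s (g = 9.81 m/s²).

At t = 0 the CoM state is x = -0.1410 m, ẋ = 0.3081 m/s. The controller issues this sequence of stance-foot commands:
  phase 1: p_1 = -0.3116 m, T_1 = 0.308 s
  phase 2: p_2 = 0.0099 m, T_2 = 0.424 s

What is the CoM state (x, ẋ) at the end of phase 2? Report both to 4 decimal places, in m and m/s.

phase 1: p=-0.3116, T=0.308, ωT=0.990282, cosh=1.531732, sinh=1.160260; start (x,ẋ)=(-0.141000, 0.308100) → end (x,ẋ)=(0.060897, 1.108345)
phase 2: p=0.0099, T=0.424, ωT=1.363245, cosh=2.082343, sinh=1.826513; start (x,ẋ)=(0.060897, 1.108345) → end (x,ẋ)=(0.745729, 2.607437)

x = 0.7457, ẋ = 2.6074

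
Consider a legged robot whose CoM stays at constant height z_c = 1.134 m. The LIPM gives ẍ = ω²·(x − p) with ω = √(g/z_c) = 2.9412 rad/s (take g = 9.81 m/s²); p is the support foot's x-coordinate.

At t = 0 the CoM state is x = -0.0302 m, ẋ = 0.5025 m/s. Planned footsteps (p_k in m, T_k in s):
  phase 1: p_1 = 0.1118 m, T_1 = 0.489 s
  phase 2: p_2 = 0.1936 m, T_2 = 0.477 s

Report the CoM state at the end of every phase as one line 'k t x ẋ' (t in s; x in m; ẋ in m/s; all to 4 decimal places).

phase 1: p=0.1118, T=0.489, ωT=1.438247, cosh=2.225323, sinh=1.987980; start (x,ẋ)=(-0.030200, 0.502500) → end (x,ẋ)=(0.135448, 0.287944)
phase 2: p=0.1936, T=0.477, ωT=1.402952, cosh=2.156530, sinh=1.910660; start (x,ẋ)=(0.135448, 0.287944) → end (x,ẋ)=(0.255247, 0.294166)

1 0.4890 0.1354 0.2879
2 0.9660 0.2552 0.2942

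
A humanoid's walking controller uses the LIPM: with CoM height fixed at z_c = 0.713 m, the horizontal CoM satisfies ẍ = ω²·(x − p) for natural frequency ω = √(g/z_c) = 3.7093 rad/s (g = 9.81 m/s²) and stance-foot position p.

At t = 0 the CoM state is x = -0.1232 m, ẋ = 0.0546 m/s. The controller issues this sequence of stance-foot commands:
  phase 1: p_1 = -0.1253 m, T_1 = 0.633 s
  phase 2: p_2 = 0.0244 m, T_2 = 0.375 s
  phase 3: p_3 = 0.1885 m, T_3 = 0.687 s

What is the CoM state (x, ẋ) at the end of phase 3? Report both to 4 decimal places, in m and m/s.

phase 1: p=-0.1253, T=0.633, ωT=2.347987, cosh=5.280022, sinh=5.184461; start (x,ẋ)=(-0.123200, 0.054600) → end (x,ẋ)=(-0.037898, 0.328674)
phase 2: p=0.0244, T=0.375, ωT=1.390988, cosh=2.133823, sinh=1.884994; start (x,ẋ)=(-0.037898, 0.328674) → end (x,ẋ)=(0.058493, 0.265744)
phase 3: p=0.1885, T=0.687, ωT=2.548289, cosh=6.431713, sinh=6.353498; start (x,ẋ)=(0.058493, 0.265744) → end (x,ẋ)=(-0.192488, -1.354696)

x = -0.1925, ẋ = -1.3547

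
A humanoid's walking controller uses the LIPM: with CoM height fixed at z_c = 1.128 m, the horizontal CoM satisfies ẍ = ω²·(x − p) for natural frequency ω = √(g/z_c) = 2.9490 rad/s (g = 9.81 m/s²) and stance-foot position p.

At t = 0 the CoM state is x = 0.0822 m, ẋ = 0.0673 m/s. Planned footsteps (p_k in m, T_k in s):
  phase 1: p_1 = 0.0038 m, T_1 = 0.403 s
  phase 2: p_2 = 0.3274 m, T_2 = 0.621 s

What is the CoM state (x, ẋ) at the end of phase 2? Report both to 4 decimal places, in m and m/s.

phase 1: p=0.0038, T=0.403, ωT=1.188447, cosh=1.793337, sinh=1.488643; start (x,ẋ)=(0.082200, 0.067300) → end (x,ẋ)=(0.178370, 0.464868)
phase 2: p=0.3274, T=0.621, ωT=1.831329, cosh=3.201189, sinh=3.040988; start (x,ẋ)=(0.178370, 0.464868) → end (x,ẋ)=(0.329697, 0.151652)

x = 0.3297, ẋ = 0.1517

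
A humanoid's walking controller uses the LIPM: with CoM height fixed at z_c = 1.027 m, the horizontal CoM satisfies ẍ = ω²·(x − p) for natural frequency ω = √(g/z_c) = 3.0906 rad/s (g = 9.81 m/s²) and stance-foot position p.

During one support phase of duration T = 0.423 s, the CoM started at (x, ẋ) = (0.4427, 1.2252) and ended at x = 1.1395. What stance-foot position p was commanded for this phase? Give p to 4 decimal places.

ωT = 3.0906·0.423 = 1.307324; cosh(ωT) = 1.983406, sinh(ωT) = 1.712863
x(T) = p + (x₀−p)·cosh(ωT) + (ẋ₀/ω)·sinh(ωT) ⇒ p·(1 − cosh) = x(T) − x₀·cosh − (ẋ₀/ω)·sinh
numerator   = 1.1395 − (0.4427)·1.983406 − (1.2252/3.0906)·1.712863 = -0.417580
denominator = 1 − 1.983406 = -0.983406
p = -0.417580 / -0.983406 = 0.4246

p = 0.4246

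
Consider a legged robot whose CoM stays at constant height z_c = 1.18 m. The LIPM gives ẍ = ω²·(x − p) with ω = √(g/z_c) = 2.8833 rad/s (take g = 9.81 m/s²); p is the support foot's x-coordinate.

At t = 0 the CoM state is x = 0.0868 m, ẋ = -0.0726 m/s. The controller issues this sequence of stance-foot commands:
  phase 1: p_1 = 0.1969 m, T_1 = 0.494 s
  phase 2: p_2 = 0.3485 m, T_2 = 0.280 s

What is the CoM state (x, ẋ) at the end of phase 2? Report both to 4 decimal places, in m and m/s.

x = -0.4899, ẋ = -2.1961

phase 1: p=0.1969, T=0.494, ωT=1.424350, cosh=2.197911, sinh=1.957246; start (x,ẋ)=(0.086800, -0.072600) → end (x,ẋ)=(-0.094372, -0.780899)
phase 2: p=0.3485, T=0.280, ωT=0.807324, cosh=1.343975, sinh=0.897925; start (x,ẋ)=(-0.094372, -0.780899) → end (x,ẋ)=(-0.489899, -2.196100)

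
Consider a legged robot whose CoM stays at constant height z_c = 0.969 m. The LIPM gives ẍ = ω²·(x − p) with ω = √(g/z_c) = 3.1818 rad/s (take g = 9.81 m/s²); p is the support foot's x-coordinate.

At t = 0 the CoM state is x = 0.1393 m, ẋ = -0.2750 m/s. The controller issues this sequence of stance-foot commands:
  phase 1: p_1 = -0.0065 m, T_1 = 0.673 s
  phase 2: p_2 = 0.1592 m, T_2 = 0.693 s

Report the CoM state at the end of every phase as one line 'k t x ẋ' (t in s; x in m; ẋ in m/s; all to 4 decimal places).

phase 1: p=-0.0065, T=0.673, ωT=2.141351, cosh=4.314214, sinh=4.196718; start (x,ẋ)=(0.139300, -0.275000) → end (x,ẋ)=(0.259794, 0.760476)
phase 2: p=0.1592, T=0.693, ωT=2.204987, cosh=4.590195, sinh=4.479943; start (x,ẋ)=(0.259794, 0.760476) → end (x,ẋ)=(1.691688, 4.924626)

1 0.6730 0.2598 0.7605
2 1.3660 1.6917 4.9246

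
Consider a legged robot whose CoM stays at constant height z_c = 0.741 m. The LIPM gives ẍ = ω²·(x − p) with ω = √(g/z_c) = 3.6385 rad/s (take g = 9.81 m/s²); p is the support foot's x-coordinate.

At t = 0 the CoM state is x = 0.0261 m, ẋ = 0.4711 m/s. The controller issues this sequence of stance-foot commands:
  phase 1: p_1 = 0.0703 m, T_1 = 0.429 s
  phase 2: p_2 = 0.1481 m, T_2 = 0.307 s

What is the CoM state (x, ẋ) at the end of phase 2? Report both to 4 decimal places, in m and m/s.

phase 1: p=0.0703, T=0.429, ωT=1.560917, cosh=2.486564, sinh=2.276621; start (x,ẋ)=(0.026100, 0.471100) → end (x,ẋ)=(0.255163, 0.805290)
phase 2: p=0.1481, T=0.307, ωT=1.117020, cosh=1.691493, sinh=1.364240; start (x,ẋ)=(0.255163, 0.805290) → end (x,ẋ)=(0.631136, 1.893579)

x = 0.6311, ẋ = 1.8936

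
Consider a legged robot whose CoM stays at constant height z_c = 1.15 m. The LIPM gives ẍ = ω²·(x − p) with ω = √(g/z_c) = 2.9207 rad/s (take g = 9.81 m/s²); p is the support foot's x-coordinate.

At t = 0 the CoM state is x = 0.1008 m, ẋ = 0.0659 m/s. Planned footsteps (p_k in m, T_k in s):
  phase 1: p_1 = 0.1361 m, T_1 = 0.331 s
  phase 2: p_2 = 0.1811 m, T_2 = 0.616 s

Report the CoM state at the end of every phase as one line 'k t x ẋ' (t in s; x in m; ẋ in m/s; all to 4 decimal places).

phase 1: p=0.1361, T=0.331, ωT=0.966752, cosh=1.504853, sinh=1.124537; start (x,ẋ)=(0.100800, 0.065900) → end (x,ẋ)=(0.108352, -0.016771)
phase 2: p=0.1811, T=0.616, ωT=1.799151, cosh=3.104977, sinh=2.939538; start (x,ẋ)=(0.108352, -0.016771) → end (x,ẋ)=(-0.061661, -0.676654)

1 0.3310 0.1084 -0.0168
2 0.9470 -0.0617 -0.6767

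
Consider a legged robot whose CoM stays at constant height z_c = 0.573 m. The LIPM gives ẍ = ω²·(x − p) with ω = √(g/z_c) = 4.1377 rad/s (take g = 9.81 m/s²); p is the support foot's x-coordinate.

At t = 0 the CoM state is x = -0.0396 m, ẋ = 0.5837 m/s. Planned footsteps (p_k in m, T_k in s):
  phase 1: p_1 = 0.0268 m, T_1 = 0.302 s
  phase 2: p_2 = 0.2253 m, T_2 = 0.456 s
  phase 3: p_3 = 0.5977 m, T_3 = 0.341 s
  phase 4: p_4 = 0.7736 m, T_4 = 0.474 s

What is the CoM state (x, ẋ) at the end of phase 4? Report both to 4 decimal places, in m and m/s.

phase 1: p=0.0268, T=0.302, ωT=1.249585, cosh=1.887760, sinh=1.601136; start (x,ẋ)=(-0.039600, 0.583700) → end (x,ẋ)=(0.127323, 0.661984)
phase 2: p=0.2253, T=0.456, ωT=1.886791, cosh=3.374860, sinh=3.223303; start (x,ẋ)=(0.127323, 0.661984) → end (x,ẋ)=(0.410332, 0.927378)
phase 3: p=0.5977, T=0.341, ωT=1.410956, cosh=2.171891, sinh=1.927981; start (x,ẋ)=(0.410332, 0.927378) → end (x,ẋ)=(0.622874, 0.519455)
phase 4: p=0.7736, T=0.474, ωT=1.961270, cosh=3.624514, sinh=3.483834; start (x,ẋ)=(0.622874, 0.519455) → end (x,ẋ)=(0.664659, -0.289953)

x = 0.6647, ẋ = -0.2900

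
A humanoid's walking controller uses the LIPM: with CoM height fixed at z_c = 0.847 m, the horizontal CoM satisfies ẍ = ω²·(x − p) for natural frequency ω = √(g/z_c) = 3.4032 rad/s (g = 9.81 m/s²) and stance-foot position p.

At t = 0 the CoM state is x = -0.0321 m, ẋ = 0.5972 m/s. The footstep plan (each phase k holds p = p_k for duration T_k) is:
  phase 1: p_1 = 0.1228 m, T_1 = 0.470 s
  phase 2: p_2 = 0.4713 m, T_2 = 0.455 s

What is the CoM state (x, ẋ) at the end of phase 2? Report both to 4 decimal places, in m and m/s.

x = -0.1529, ẋ = -1.8238

phase 1: p=0.1228, T=0.470, ωT=1.599504, cosh=2.576287, sinh=2.374290; start (x,ẋ)=(-0.032100, 0.597200) → end (x,ẋ)=(0.140378, 0.286938)
phase 2: p=0.4713, T=0.455, ωT=1.548456, cosh=2.458389, sinh=2.245813; start (x,ẋ)=(0.140378, 0.286938) → end (x,ẋ)=(-0.152881, -1.823814)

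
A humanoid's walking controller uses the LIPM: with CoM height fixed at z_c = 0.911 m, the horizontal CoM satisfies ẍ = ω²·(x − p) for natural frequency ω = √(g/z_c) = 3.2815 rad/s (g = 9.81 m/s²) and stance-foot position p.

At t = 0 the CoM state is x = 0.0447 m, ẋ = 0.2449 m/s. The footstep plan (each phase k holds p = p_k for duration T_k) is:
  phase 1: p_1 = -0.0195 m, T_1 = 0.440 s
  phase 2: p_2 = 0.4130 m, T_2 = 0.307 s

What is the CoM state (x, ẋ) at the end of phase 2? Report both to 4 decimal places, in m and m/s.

phase 1: p=-0.0195, T=0.440, ωT=1.443860, cosh=2.236517, sinh=2.000502; start (x,ẋ)=(0.044700, 0.244900) → end (x,ẋ)=(0.273383, 0.969173)
phase 2: p=0.4130, T=0.307, ωT=1.007421, cosh=1.551844, sinh=1.186684; start (x,ẋ)=(0.273383, 0.969173) → end (x,ẋ)=(0.546817, 0.960322)

x = 0.5468, ẋ = 0.9603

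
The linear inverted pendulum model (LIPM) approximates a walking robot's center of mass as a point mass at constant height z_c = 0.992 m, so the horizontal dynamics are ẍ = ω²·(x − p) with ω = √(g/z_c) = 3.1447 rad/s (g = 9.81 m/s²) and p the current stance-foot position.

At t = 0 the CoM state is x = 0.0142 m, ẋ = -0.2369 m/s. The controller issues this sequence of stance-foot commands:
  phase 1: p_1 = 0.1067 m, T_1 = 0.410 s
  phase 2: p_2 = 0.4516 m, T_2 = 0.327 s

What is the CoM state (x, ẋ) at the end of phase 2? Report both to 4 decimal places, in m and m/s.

phase 1: p=0.1067, T=0.410, ωT=1.289327, cosh=1.952899, sinh=1.677443; start (x,ẋ)=(0.014200, -0.236900) → end (x,ẋ)=(-0.200310, -0.950584)
phase 2: p=0.4516, T=0.327, ωT=1.028317, cosh=1.576982, sinh=1.219373; start (x,ẋ)=(-0.200310, -0.950584) → end (x,ẋ)=(-0.945045, -3.998846)

x = -0.9450, ẋ = -3.9988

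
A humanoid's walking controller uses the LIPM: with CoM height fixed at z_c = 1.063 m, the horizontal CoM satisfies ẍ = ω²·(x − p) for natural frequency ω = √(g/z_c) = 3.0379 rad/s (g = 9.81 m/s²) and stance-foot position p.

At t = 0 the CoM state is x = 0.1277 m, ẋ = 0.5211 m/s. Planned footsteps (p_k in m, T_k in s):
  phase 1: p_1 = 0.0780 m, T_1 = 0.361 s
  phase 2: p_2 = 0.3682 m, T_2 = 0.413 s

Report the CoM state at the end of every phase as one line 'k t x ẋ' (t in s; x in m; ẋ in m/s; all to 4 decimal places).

1 0.3610 0.3889 1.0680
2 0.7740 0.9736 2.1259

phase 1: p=0.0780, T=0.361, ωT=1.096682, cosh=1.664096, sinh=1.330119; start (x,ẋ)=(0.127700, 0.521100) → end (x,ẋ)=(0.388865, 1.067987)
phase 2: p=0.3682, T=0.413, ωT=1.254653, cosh=1.895898, sinh=1.610723; start (x,ẋ)=(0.388865, 1.067987) → end (x,ẋ)=(0.973635, 2.125910)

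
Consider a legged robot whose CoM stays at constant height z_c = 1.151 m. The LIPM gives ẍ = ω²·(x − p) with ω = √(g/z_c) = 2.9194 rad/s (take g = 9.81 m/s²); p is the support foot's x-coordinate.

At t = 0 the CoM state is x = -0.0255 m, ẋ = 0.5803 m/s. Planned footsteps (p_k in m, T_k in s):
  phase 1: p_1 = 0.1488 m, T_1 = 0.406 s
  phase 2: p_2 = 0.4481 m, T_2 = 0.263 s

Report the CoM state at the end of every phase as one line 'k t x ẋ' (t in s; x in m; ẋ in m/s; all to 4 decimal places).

1 0.4060 0.1318 0.2833
2 0.6690 0.1160 -0.4097

phase 1: p=0.1488, T=0.406, ωT=1.185276, cosh=1.788626, sinh=1.482965; start (x,ẋ)=(-0.025500, 0.580300) → end (x,ẋ)=(0.131817, 0.283331)
phase 2: p=0.4481, T=0.263, ωT=0.767802, cosh=1.309528, sinh=0.845496; start (x,ẋ)=(0.131817, 0.283331) → end (x,ẋ)=(0.115975, -0.409665)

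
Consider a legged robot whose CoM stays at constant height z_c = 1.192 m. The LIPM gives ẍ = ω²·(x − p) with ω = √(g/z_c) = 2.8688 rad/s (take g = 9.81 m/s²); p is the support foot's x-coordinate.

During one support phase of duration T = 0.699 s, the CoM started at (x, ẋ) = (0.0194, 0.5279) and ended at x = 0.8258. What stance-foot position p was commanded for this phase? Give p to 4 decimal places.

p = -0.0293

ωT = 2.8688·0.699 = 2.005291; cosh(ωT) = 3.781439, sinh(ωT) = 3.646818
x(T) = p + (x₀−p)·cosh(ωT) + (ẋ₀/ω)·sinh(ωT) ⇒ p·(1 − cosh) = x(T) − x₀·cosh − (ẋ₀/ω)·sinh
numerator   = 0.8258 − (0.0194)·3.781439 − (0.5279/2.8688)·3.646818 = 0.081374
denominator = 1 − 3.781439 = -2.781439
p = 0.081374 / -2.781439 = -0.0293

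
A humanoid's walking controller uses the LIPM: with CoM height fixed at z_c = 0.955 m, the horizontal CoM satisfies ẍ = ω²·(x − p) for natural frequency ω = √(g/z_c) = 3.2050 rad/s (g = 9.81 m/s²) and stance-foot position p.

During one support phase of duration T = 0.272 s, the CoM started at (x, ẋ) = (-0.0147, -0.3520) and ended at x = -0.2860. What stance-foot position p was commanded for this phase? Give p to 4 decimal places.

ωT = 3.2050·0.272 = 0.871760; cosh(ωT) = 1.404665, sinh(ωT) = 0.986450
x(T) = p + (x₀−p)·cosh(ωT) + (ẋ₀/ω)·sinh(ωT) ⇒ p·(1 − cosh) = x(T) − x₀·cosh − (ẋ₀/ω)·sinh
numerator   = -0.2860 − (-0.0147)·1.404665 − (-0.3520/3.2050)·0.986450 = -0.157011
denominator = 1 − 1.404665 = -0.404665
p = -0.157011 / -0.404665 = 0.3880

p = 0.3880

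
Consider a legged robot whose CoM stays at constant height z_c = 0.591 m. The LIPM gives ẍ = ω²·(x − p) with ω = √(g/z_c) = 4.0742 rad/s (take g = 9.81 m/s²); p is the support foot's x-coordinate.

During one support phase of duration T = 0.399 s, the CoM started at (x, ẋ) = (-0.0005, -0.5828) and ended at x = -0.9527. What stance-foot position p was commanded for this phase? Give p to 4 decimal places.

p = 0.3673

ωT = 4.0742·0.399 = 1.625606; cosh(ωT) = 2.639144, sinh(ωT) = 2.442352
x(T) = p + (x₀−p)·cosh(ωT) + (ẋ₀/ω)·sinh(ωT) ⇒ p·(1 − cosh) = x(T) − x₀·cosh − (ẋ₀/ω)·sinh
numerator   = -0.9527 − (-0.0005)·2.639144 − (-0.5828/4.0742)·2.442352 = -0.602011
denominator = 1 − 2.639144 = -1.639144
p = -0.602011 / -1.639144 = 0.3673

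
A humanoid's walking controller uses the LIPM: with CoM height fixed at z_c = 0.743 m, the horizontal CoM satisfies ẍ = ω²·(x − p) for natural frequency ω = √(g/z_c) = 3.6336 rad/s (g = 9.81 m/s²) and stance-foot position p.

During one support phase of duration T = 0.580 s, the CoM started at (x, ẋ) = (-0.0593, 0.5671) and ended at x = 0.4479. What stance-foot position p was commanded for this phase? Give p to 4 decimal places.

ωT = 3.6336·0.580 = 2.107488; cosh(ωT) = 4.174545, sinh(ωT) = 4.053002
x(T) = p + (x₀−p)·cosh(ωT) + (ẋ₀/ω)·sinh(ωT) ⇒ p·(1 − cosh) = x(T) − x₀·cosh − (ẋ₀/ω)·sinh
numerator   = 0.4479 − (-0.0593)·4.174545 − (0.5671/3.6336)·4.053002 = 0.062894
denominator = 1 − 4.174545 = -3.174545
p = 0.062894 / -3.174545 = -0.0198

p = -0.0198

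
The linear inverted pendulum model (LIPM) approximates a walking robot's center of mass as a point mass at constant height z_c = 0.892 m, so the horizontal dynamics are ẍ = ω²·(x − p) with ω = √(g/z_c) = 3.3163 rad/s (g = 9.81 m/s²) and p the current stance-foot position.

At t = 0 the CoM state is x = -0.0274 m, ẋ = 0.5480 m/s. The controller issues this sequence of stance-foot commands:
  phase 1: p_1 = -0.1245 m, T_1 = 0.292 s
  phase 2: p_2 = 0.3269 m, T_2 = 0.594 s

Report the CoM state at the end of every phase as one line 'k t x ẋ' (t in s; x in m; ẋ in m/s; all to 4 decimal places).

1 0.2920 0.2080 1.1885
2 0.8860 1.1523 2.9579

phase 1: p=-0.1245, T=0.292, ωT=0.968360, cosh=1.506663, sinh=1.126958; start (x,ẋ)=(-0.027400, 0.548000) → end (x,ẋ)=(0.208020, 1.188546)
phase 2: p=0.3269, T=0.594, ωT=1.969882, cosh=3.654653, sinh=3.515179; start (x,ẋ)=(0.208020, 1.188546) → end (x,ẋ)=(1.152260, 2.957897)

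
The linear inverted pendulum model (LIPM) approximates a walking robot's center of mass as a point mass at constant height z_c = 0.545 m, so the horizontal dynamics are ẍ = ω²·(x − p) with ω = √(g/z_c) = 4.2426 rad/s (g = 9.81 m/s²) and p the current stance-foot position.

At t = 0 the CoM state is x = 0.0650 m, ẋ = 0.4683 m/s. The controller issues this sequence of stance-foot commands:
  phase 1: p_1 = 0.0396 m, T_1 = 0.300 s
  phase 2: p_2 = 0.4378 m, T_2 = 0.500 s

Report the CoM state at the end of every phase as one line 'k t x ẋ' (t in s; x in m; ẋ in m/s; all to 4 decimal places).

phase 1: p=0.0396, T=0.300, ωT=1.272780, cosh=1.925409, sinh=1.645357; start (x,ẋ)=(0.065000, 0.468300) → end (x,ẋ)=(0.270121, 1.078976)
phase 2: p=0.4378, T=0.500, ωT=2.121300, cosh=4.230925, sinh=4.111050; start (x,ẋ)=(0.270121, 1.078976) → end (x,ẋ)=(0.773881, 1.640479)

1 0.3000 0.2701 1.0790
2 0.8000 0.7739 1.6405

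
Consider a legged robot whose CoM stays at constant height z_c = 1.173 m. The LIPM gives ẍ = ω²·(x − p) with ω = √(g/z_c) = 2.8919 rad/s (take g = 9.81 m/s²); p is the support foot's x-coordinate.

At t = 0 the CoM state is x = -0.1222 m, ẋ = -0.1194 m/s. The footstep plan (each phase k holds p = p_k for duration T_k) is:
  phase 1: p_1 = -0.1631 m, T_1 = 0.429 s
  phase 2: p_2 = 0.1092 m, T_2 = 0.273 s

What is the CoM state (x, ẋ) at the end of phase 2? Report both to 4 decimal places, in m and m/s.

x = -0.2485, ẋ = -0.7082

phase 1: p=-0.1631, T=0.429, ωT=1.240625, cosh=1.873489, sinh=1.584285; start (x,ẋ)=(-0.122200, -0.119400) → end (x,ẋ)=(-0.151886, -0.036307)
phase 2: p=0.1092, T=0.273, ωT=0.789489, cosh=1.328174, sinh=0.874097; start (x,ẋ)=(-0.151886, -0.036307) → end (x,ẋ)=(-0.248541, -0.708195)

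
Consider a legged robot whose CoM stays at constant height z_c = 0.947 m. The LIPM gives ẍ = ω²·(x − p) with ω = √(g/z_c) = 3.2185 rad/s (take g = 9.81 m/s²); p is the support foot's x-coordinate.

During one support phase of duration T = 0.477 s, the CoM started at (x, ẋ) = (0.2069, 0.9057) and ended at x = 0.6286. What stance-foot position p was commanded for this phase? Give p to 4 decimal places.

ωT = 3.2185·0.477 = 1.535224; cosh(ωT) = 2.428887, sinh(ωT) = 2.213480
x(T) = p + (x₀−p)·cosh(ωT) + (ẋ₀/ω)·sinh(ωT) ⇒ p·(1 − cosh) = x(T) − x₀·cosh − (ẋ₀/ω)·sinh
numerator   = 0.6286 − (0.2069)·2.428887 − (0.9057/3.2185)·2.213480 = -0.496820
denominator = 1 − 2.428887 = -1.428887
p = -0.496820 / -1.428887 = 0.3477

p = 0.3477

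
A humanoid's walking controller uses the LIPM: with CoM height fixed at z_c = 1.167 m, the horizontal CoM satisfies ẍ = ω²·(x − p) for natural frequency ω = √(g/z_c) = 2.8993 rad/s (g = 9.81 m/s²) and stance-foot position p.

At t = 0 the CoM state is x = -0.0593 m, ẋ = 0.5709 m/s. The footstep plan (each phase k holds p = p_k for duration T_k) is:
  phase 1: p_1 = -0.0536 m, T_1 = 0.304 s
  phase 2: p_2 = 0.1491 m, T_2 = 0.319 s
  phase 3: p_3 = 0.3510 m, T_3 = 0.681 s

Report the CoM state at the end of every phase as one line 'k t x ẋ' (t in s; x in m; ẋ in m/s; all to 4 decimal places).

phase 1: p=-0.0536, T=0.304, ωT=0.881387, cosh=1.414227, sinh=1.000019; start (x,ẋ)=(-0.059300, 0.570900) → end (x,ẋ)=(0.135252, 0.790856)
phase 2: p=0.1491, T=0.319, ωT=0.924877, cosh=1.459069, sinh=1.062489; start (x,ẋ)=(0.135252, 0.790856) → end (x,ẋ)=(0.418715, 1.111256)
phase 3: p=0.3510, T=0.681, ωT=1.974423, cosh=3.670653, sinh=3.531812; start (x,ẋ)=(0.418715, 1.111256) → end (x,ẋ)=(1.953247, 4.772425)

1 0.3040 0.1353 0.7909
2 0.6230 0.4187 1.1113
3 1.3040 1.9532 4.7724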